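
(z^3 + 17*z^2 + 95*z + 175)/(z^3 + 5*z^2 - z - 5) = (z^2 + 12*z + 35)/(z^2 - 1)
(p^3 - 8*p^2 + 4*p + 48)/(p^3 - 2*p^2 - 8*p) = (p - 6)/p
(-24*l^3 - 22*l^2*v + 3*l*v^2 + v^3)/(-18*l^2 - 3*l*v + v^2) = (24*l^3 + 22*l^2*v - 3*l*v^2 - v^3)/(18*l^2 + 3*l*v - v^2)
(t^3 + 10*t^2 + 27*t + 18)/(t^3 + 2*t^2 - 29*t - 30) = (t + 3)/(t - 5)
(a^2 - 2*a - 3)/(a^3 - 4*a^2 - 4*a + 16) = (a^2 - 2*a - 3)/(a^3 - 4*a^2 - 4*a + 16)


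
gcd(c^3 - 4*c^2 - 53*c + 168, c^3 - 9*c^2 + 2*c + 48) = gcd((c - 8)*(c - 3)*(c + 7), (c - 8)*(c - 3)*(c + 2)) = c^2 - 11*c + 24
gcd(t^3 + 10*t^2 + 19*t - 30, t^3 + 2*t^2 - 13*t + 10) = t^2 + 4*t - 5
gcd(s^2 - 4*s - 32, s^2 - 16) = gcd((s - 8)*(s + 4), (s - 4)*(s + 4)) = s + 4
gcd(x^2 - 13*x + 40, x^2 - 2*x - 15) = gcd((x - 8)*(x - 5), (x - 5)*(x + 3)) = x - 5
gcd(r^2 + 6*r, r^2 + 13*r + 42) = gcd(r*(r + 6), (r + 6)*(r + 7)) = r + 6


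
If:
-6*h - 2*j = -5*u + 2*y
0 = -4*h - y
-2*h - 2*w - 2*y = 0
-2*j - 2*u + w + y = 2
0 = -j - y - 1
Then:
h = 4/57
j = -41/57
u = -6/19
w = 4/19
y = -16/57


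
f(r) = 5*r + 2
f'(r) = 5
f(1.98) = 11.90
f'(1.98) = 5.00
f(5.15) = 27.75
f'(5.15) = 5.00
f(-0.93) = -2.65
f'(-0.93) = 5.00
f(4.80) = 26.00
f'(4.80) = 5.00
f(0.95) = 6.75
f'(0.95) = 5.00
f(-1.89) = -7.45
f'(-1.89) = 5.00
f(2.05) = 12.25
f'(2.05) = 5.00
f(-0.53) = -0.65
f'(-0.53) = 5.00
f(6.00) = 32.00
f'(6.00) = 5.00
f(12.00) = 62.00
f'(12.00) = 5.00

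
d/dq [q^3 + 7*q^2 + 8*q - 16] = 3*q^2 + 14*q + 8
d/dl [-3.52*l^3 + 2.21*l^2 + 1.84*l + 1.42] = -10.56*l^2 + 4.42*l + 1.84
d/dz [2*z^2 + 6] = 4*z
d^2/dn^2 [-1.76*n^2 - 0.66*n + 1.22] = -3.52000000000000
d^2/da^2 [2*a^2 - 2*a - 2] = 4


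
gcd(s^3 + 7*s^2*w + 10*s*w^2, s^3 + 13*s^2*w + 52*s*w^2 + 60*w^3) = s^2 + 7*s*w + 10*w^2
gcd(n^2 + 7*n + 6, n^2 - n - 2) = n + 1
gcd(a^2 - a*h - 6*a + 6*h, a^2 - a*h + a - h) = a - h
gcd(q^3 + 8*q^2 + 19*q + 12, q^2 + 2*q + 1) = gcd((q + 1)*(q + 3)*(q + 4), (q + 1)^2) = q + 1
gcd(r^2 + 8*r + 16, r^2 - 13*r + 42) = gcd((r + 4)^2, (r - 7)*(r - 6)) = 1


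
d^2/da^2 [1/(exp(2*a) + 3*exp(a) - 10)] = (2*(2*exp(a) + 3)^2*exp(a) - (4*exp(a) + 3)*(exp(2*a) + 3*exp(a) - 10))*exp(a)/(exp(2*a) + 3*exp(a) - 10)^3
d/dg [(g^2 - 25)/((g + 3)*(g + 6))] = (9*g^2 + 86*g + 225)/(g^4 + 18*g^3 + 117*g^2 + 324*g + 324)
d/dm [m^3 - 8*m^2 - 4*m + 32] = 3*m^2 - 16*m - 4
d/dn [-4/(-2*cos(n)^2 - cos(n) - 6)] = 4*(4*cos(n) + 1)*sin(n)/(cos(n) + cos(2*n) + 7)^2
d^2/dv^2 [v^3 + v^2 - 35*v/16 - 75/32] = 6*v + 2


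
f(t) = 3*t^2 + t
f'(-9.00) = -53.00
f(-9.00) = 234.00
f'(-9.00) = -53.00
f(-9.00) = 234.00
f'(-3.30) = -18.80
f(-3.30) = 29.37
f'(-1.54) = -8.24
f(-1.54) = 5.57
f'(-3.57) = -20.42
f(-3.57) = 34.66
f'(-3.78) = -21.68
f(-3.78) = 39.09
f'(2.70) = 17.20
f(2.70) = 24.57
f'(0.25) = 2.50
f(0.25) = 0.44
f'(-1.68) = -9.08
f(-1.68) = 6.79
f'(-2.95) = -16.70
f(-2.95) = 23.16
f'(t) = 6*t + 1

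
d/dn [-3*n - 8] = -3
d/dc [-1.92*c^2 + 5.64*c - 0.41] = 5.64 - 3.84*c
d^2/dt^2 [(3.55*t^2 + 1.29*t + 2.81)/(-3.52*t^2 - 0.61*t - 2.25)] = (-16.722112*t^3 - 40.2061440000001*t^2 + 25.099008*t + 10.016498)/(43.614208*t^6 + 22.674432*t^5 + 87.564576*t^4 + 29.214181*t^3 + 55.971675*t^2 + 9.264375*t + 11.390625)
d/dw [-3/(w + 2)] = 3/(w + 2)^2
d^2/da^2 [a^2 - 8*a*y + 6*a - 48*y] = 2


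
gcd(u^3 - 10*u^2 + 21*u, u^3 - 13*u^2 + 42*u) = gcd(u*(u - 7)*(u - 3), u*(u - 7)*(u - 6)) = u^2 - 7*u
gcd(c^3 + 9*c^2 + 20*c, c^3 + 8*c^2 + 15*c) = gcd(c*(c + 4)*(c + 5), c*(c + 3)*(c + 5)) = c^2 + 5*c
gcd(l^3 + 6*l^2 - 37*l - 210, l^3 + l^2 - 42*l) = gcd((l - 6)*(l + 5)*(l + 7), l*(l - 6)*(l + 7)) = l^2 + l - 42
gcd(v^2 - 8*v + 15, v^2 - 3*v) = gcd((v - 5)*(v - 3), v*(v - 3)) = v - 3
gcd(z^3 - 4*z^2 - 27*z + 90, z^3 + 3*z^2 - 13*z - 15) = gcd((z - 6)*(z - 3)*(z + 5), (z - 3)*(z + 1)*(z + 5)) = z^2 + 2*z - 15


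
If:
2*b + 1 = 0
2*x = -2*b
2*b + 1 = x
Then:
No Solution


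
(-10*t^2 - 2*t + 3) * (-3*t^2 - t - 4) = 30*t^4 + 16*t^3 + 33*t^2 + 5*t - 12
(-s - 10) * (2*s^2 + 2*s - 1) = -2*s^3 - 22*s^2 - 19*s + 10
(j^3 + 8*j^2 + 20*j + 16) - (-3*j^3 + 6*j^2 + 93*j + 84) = 4*j^3 + 2*j^2 - 73*j - 68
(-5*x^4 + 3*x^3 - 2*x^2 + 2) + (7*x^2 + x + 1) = -5*x^4 + 3*x^3 + 5*x^2 + x + 3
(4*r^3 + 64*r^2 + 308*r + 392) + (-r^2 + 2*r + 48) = 4*r^3 + 63*r^2 + 310*r + 440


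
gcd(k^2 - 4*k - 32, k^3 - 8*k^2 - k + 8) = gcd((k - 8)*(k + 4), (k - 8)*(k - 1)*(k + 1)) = k - 8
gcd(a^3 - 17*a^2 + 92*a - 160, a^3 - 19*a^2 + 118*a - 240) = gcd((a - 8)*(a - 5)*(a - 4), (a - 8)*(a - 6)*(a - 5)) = a^2 - 13*a + 40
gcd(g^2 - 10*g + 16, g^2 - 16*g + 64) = g - 8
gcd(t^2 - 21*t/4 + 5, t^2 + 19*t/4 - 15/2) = t - 5/4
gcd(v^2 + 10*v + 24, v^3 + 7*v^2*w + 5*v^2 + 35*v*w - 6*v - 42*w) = v + 6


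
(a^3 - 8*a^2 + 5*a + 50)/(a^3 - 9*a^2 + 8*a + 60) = (a - 5)/(a - 6)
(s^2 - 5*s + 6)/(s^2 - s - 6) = (s - 2)/(s + 2)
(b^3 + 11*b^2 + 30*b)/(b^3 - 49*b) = (b^2 + 11*b + 30)/(b^2 - 49)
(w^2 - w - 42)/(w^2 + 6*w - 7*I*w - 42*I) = (w - 7)/(w - 7*I)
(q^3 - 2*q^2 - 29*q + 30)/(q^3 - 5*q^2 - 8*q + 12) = (q + 5)/(q + 2)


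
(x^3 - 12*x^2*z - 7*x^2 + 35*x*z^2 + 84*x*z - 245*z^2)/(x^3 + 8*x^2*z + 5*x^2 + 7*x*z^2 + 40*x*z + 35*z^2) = (x^3 - 12*x^2*z - 7*x^2 + 35*x*z^2 + 84*x*z - 245*z^2)/(x^3 + 8*x^2*z + 5*x^2 + 7*x*z^2 + 40*x*z + 35*z^2)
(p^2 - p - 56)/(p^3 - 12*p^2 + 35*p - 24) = (p + 7)/(p^2 - 4*p + 3)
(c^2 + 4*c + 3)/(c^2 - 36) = (c^2 + 4*c + 3)/(c^2 - 36)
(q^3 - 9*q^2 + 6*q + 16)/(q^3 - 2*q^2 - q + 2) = (q - 8)/(q - 1)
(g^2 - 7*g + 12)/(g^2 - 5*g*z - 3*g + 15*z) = (4 - g)/(-g + 5*z)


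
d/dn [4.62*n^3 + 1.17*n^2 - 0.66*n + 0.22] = 13.86*n^2 + 2.34*n - 0.66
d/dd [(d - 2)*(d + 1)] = 2*d - 1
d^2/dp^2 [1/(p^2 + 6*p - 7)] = 2*(-p^2 - 6*p + 4*(p + 3)^2 + 7)/(p^2 + 6*p - 7)^3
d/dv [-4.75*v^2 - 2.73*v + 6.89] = -9.5*v - 2.73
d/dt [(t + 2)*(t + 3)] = 2*t + 5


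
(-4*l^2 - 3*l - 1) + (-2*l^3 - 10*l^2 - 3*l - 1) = -2*l^3 - 14*l^2 - 6*l - 2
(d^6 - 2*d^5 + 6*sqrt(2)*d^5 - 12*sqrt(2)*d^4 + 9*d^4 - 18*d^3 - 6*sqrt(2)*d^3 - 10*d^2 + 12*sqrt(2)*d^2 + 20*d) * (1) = d^6 - 2*d^5 + 6*sqrt(2)*d^5 - 12*sqrt(2)*d^4 + 9*d^4 - 18*d^3 - 6*sqrt(2)*d^3 - 10*d^2 + 12*sqrt(2)*d^2 + 20*d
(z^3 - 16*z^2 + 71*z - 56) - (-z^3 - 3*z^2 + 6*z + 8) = 2*z^3 - 13*z^2 + 65*z - 64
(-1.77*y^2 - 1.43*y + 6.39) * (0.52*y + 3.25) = -0.9204*y^3 - 6.4961*y^2 - 1.3247*y + 20.7675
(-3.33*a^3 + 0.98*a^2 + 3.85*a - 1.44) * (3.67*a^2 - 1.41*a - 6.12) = -12.2211*a^5 + 8.2919*a^4 + 33.1273*a^3 - 16.7109*a^2 - 21.5316*a + 8.8128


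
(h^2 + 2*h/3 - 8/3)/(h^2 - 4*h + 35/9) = 3*(3*h^2 + 2*h - 8)/(9*h^2 - 36*h + 35)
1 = 1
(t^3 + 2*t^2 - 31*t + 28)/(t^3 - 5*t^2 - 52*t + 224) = (t - 1)/(t - 8)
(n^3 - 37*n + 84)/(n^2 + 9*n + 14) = (n^2 - 7*n + 12)/(n + 2)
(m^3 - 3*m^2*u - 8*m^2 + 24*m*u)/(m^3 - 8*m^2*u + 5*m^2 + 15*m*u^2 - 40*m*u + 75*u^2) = m*(8 - m)/(-m^2 + 5*m*u - 5*m + 25*u)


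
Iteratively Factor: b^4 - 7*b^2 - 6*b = (b + 1)*(b^3 - b^2 - 6*b) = b*(b + 1)*(b^2 - b - 6) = b*(b - 3)*(b + 1)*(b + 2)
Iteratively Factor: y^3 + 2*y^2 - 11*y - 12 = (y + 1)*(y^2 + y - 12) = (y - 3)*(y + 1)*(y + 4)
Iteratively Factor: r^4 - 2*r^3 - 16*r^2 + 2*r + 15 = (r - 5)*(r^3 + 3*r^2 - r - 3) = (r - 5)*(r + 1)*(r^2 + 2*r - 3) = (r - 5)*(r + 1)*(r + 3)*(r - 1)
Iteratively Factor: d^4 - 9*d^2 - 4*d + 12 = (d - 3)*(d^3 + 3*d^2 - 4) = (d - 3)*(d - 1)*(d^2 + 4*d + 4) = (d - 3)*(d - 1)*(d + 2)*(d + 2)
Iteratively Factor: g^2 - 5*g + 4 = (g - 1)*(g - 4)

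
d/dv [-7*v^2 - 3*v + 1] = -14*v - 3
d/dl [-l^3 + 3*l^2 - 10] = 3*l*(2 - l)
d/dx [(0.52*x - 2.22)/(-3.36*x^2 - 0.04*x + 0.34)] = (1.7472*x^2 - 14.9184*x + 0.088)/(11.2896*x^4 + 0.2688*x^3 - 2.2832*x^2 - 0.0272*x + 0.1156)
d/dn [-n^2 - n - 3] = -2*n - 1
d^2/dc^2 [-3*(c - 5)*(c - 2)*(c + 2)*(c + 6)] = -36*c^2 - 18*c + 204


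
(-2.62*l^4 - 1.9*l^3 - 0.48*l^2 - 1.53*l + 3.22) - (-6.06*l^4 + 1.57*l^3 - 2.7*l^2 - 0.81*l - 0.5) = 3.44*l^4 - 3.47*l^3 + 2.22*l^2 - 0.72*l + 3.72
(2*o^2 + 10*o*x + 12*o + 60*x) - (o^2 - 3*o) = o^2 + 10*o*x + 15*o + 60*x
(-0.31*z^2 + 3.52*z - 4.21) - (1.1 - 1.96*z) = -0.31*z^2 + 5.48*z - 5.31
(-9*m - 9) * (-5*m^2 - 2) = 45*m^3 + 45*m^2 + 18*m + 18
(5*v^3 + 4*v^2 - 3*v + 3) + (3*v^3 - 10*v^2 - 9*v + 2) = 8*v^3 - 6*v^2 - 12*v + 5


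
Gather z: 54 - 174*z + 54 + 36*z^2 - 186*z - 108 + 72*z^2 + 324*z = 108*z^2 - 36*z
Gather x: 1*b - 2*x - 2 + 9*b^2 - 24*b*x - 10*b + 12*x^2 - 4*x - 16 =9*b^2 - 9*b + 12*x^2 + x*(-24*b - 6) - 18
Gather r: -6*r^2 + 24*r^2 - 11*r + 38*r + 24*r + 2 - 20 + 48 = 18*r^2 + 51*r + 30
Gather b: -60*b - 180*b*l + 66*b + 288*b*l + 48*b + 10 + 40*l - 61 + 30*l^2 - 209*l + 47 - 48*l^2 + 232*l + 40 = b*(108*l + 54) - 18*l^2 + 63*l + 36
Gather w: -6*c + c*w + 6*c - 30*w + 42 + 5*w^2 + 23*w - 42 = 5*w^2 + w*(c - 7)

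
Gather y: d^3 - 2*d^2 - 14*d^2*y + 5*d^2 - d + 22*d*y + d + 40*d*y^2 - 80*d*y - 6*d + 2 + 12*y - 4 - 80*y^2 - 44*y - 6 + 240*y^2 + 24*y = d^3 + 3*d^2 - 6*d + y^2*(40*d + 160) + y*(-14*d^2 - 58*d - 8) - 8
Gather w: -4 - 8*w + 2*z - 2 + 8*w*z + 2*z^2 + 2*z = w*(8*z - 8) + 2*z^2 + 4*z - 6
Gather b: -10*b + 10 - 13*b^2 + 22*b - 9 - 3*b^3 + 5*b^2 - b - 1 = -3*b^3 - 8*b^2 + 11*b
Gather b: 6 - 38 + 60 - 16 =12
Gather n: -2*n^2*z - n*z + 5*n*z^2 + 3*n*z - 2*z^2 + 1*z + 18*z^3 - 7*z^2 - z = -2*n^2*z + n*(5*z^2 + 2*z) + 18*z^3 - 9*z^2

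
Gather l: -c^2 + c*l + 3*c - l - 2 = -c^2 + 3*c + l*(c - 1) - 2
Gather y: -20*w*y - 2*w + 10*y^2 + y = -2*w + 10*y^2 + y*(1 - 20*w)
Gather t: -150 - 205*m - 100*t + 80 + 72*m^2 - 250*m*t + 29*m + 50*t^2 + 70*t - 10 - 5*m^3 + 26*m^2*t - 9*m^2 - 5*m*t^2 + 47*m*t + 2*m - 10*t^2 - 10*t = -5*m^3 + 63*m^2 - 174*m + t^2*(40 - 5*m) + t*(26*m^2 - 203*m - 40) - 80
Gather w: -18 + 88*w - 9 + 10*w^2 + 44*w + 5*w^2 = 15*w^2 + 132*w - 27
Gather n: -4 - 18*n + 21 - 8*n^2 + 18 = -8*n^2 - 18*n + 35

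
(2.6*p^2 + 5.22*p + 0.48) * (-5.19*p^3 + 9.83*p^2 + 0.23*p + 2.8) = -13.494*p^5 - 1.5338*p^4 + 49.4194*p^3 + 13.199*p^2 + 14.7264*p + 1.344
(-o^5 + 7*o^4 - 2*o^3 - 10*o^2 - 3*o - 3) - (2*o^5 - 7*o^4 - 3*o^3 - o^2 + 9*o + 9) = -3*o^5 + 14*o^4 + o^3 - 9*o^2 - 12*o - 12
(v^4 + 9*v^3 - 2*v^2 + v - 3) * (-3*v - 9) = -3*v^5 - 36*v^4 - 75*v^3 + 15*v^2 + 27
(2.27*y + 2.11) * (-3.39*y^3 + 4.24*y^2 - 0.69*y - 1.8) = -7.6953*y^4 + 2.4719*y^3 + 7.3801*y^2 - 5.5419*y - 3.798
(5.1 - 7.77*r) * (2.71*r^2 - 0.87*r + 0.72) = -21.0567*r^3 + 20.5809*r^2 - 10.0314*r + 3.672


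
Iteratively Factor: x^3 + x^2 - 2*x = (x - 1)*(x^2 + 2*x) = x*(x - 1)*(x + 2)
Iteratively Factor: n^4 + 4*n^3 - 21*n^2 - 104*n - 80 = (n + 4)*(n^3 - 21*n - 20) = (n - 5)*(n + 4)*(n^2 + 5*n + 4) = (n - 5)*(n + 4)^2*(n + 1)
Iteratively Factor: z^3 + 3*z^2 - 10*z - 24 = (z + 2)*(z^2 + z - 12) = (z + 2)*(z + 4)*(z - 3)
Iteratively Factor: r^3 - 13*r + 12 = (r - 3)*(r^2 + 3*r - 4) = (r - 3)*(r - 1)*(r + 4)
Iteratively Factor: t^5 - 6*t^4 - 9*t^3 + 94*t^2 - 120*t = (t - 3)*(t^4 - 3*t^3 - 18*t^2 + 40*t) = (t - 3)*(t - 2)*(t^3 - t^2 - 20*t) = (t - 5)*(t - 3)*(t - 2)*(t^2 + 4*t) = (t - 5)*(t - 3)*(t - 2)*(t + 4)*(t)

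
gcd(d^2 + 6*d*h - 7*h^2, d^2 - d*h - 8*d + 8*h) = d - h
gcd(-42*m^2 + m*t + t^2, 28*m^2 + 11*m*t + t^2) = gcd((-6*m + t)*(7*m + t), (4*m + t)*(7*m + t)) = 7*m + t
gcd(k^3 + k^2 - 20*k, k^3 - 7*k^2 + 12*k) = k^2 - 4*k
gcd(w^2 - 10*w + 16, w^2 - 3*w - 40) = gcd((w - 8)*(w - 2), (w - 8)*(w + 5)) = w - 8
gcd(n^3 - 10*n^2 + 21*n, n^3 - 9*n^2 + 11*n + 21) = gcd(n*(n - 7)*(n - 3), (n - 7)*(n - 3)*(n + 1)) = n^2 - 10*n + 21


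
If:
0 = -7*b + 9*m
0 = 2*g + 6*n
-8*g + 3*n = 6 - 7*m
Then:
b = 54/49 - 243*n/49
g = -3*n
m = 6/7 - 27*n/7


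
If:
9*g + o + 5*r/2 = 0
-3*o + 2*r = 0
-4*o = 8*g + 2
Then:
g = -19/4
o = 9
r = 27/2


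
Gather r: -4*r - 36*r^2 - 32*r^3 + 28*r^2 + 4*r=-32*r^3 - 8*r^2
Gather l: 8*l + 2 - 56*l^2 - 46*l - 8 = -56*l^2 - 38*l - 6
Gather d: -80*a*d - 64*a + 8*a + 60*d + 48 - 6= -56*a + d*(60 - 80*a) + 42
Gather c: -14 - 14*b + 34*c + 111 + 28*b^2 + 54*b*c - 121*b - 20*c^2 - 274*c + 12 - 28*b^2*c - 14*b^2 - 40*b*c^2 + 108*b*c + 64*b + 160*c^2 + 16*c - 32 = 14*b^2 - 71*b + c^2*(140 - 40*b) + c*(-28*b^2 + 162*b - 224) + 77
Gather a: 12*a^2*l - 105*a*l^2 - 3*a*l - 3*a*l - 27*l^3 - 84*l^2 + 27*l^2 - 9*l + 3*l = 12*a^2*l + a*(-105*l^2 - 6*l) - 27*l^3 - 57*l^2 - 6*l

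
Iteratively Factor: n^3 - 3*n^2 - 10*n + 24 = (n + 3)*(n^2 - 6*n + 8) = (n - 4)*(n + 3)*(n - 2)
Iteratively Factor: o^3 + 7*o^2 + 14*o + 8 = (o + 1)*(o^2 + 6*o + 8) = (o + 1)*(o + 4)*(o + 2)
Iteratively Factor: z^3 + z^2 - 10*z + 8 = (z + 4)*(z^2 - 3*z + 2) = (z - 2)*(z + 4)*(z - 1)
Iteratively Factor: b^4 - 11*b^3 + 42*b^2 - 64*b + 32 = (b - 4)*(b^3 - 7*b^2 + 14*b - 8) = (b - 4)^2*(b^2 - 3*b + 2) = (b - 4)^2*(b - 1)*(b - 2)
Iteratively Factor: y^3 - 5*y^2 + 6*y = (y - 2)*(y^2 - 3*y) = y*(y - 2)*(y - 3)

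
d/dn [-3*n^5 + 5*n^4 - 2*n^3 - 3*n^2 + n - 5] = -15*n^4 + 20*n^3 - 6*n^2 - 6*n + 1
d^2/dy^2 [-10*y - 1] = 0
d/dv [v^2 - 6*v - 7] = 2*v - 6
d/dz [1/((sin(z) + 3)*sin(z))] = -(2*sin(z) + 3)*cos(z)/((sin(z) + 3)^2*sin(z)^2)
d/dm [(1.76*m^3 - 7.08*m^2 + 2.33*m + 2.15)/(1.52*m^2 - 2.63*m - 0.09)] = (2.6752*m^4 - 9.2576*m^3 + 14.6036*m^2 - 5.2616*m + 5.4448)/(2.3104*m^4 - 7.9952*m^3 + 6.6433*m^2 + 0.4734*m + 0.0081)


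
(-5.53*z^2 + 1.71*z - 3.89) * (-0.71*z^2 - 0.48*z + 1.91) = 3.9263*z^4 + 1.4403*z^3 - 8.6212*z^2 + 5.1333*z - 7.4299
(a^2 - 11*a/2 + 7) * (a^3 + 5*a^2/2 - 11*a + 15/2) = a^5 - 3*a^4 - 71*a^3/4 + 171*a^2/2 - 473*a/4 + 105/2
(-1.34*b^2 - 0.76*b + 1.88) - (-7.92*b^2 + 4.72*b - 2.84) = 6.58*b^2 - 5.48*b + 4.72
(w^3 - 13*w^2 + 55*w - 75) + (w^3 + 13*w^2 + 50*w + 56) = 2*w^3 + 105*w - 19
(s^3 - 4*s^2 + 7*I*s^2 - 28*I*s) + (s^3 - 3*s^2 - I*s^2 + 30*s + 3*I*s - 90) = 2*s^3 - 7*s^2 + 6*I*s^2 + 30*s - 25*I*s - 90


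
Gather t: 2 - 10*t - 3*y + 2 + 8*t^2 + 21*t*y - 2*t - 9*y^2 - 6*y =8*t^2 + t*(21*y - 12) - 9*y^2 - 9*y + 4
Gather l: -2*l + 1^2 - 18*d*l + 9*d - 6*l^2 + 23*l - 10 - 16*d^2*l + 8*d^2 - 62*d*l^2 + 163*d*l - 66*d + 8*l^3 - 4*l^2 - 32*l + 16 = 8*d^2 - 57*d + 8*l^3 + l^2*(-62*d - 10) + l*(-16*d^2 + 145*d - 11) + 7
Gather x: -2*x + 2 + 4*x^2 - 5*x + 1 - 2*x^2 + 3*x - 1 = 2*x^2 - 4*x + 2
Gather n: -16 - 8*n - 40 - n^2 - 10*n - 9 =-n^2 - 18*n - 65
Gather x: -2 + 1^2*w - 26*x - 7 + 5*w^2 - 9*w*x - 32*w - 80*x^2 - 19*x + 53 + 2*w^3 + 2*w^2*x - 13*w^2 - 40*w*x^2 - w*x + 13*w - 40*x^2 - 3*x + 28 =2*w^3 - 8*w^2 - 18*w + x^2*(-40*w - 120) + x*(2*w^2 - 10*w - 48) + 72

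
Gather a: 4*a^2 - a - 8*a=4*a^2 - 9*a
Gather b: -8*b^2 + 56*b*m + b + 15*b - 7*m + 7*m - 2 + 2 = -8*b^2 + b*(56*m + 16)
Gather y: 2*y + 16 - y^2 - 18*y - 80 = -y^2 - 16*y - 64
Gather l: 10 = 10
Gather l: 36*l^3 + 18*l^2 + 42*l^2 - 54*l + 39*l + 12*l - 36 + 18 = 36*l^3 + 60*l^2 - 3*l - 18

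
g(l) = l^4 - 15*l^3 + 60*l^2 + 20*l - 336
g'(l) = 4*l^3 - 45*l^2 + 120*l + 20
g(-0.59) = -323.71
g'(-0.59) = -67.29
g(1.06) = -263.99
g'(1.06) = 101.40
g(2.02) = -157.76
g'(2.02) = 111.75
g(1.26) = -243.03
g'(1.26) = 107.76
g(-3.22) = 830.00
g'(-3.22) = -966.52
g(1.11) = -258.87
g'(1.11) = 103.23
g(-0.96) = -285.78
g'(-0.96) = -140.21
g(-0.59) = -323.71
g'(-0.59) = -67.29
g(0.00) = -336.00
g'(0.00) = 20.00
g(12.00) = 3360.00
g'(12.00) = 1892.00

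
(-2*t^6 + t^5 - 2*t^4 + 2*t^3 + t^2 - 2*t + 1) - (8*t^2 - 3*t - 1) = -2*t^6 + t^5 - 2*t^4 + 2*t^3 - 7*t^2 + t + 2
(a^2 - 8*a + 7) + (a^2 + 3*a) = 2*a^2 - 5*a + 7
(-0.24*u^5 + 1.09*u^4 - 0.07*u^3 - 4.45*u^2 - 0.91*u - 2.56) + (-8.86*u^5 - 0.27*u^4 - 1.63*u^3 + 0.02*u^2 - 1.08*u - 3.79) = -9.1*u^5 + 0.82*u^4 - 1.7*u^3 - 4.43*u^2 - 1.99*u - 6.35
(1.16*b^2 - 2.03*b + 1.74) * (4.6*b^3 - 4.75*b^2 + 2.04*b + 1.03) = 5.336*b^5 - 14.848*b^4 + 20.0129*b^3 - 11.2114*b^2 + 1.4587*b + 1.7922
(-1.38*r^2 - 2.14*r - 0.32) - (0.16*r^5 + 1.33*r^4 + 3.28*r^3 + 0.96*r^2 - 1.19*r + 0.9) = -0.16*r^5 - 1.33*r^4 - 3.28*r^3 - 2.34*r^2 - 0.95*r - 1.22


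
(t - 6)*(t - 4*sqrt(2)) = t^2 - 6*t - 4*sqrt(2)*t + 24*sqrt(2)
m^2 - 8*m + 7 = (m - 7)*(m - 1)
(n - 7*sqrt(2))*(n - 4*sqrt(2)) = n^2 - 11*sqrt(2)*n + 56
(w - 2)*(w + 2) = w^2 - 4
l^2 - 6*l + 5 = (l - 5)*(l - 1)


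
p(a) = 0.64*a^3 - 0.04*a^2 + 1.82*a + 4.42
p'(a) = 1.92*a^2 - 0.08*a + 1.82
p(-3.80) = -38.19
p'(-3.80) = 29.85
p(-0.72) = 2.85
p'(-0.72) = 2.87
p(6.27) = 172.01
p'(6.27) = 76.80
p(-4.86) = -78.84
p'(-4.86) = 47.56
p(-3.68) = -34.71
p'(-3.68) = 28.12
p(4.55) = 72.16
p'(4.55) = 41.20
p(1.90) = 12.12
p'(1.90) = 8.60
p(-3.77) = -37.30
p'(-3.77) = 29.41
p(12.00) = 1126.42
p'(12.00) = 277.34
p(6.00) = 152.14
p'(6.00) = 70.46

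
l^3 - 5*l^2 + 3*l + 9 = (l - 3)^2*(l + 1)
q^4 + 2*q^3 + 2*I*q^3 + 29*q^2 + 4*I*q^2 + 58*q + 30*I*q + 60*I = (q + 2)*(q - 5*I)*(q + I)*(q + 6*I)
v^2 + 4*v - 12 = (v - 2)*(v + 6)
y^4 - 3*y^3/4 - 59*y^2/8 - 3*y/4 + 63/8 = (y - 3)*(y - 1)*(y + 3/2)*(y + 7/4)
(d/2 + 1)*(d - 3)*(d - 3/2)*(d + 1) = d^4/2 - 3*d^3/4 - 7*d^2/2 + 9*d/4 + 9/2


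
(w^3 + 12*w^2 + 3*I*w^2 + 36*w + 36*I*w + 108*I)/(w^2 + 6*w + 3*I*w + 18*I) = w + 6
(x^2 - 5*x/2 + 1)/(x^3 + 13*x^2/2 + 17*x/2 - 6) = (x - 2)/(x^2 + 7*x + 12)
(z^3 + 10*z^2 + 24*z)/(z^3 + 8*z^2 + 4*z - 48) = z/(z - 2)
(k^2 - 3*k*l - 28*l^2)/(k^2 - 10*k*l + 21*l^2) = (k + 4*l)/(k - 3*l)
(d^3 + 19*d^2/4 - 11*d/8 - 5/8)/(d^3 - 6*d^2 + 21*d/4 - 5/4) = (4*d^2 + 21*d + 5)/(2*(2*d^2 - 11*d + 5))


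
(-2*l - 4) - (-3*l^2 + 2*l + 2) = 3*l^2 - 4*l - 6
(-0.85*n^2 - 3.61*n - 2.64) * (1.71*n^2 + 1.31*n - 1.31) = -1.4535*n^4 - 7.2866*n^3 - 8.13*n^2 + 1.2707*n + 3.4584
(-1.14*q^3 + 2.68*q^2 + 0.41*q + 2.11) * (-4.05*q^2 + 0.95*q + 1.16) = 4.617*q^5 - 11.937*q^4 - 0.4369*q^3 - 5.0472*q^2 + 2.4801*q + 2.4476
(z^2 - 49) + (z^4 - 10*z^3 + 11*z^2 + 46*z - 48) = z^4 - 10*z^3 + 12*z^2 + 46*z - 97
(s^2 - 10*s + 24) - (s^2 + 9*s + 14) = 10 - 19*s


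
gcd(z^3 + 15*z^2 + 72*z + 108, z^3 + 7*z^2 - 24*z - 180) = z^2 + 12*z + 36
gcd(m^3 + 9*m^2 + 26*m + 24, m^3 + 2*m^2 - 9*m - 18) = m^2 + 5*m + 6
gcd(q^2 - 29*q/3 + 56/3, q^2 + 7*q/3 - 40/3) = q - 8/3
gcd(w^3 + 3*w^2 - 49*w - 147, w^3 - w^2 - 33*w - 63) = w^2 - 4*w - 21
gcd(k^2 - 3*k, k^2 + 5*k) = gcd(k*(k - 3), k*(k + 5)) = k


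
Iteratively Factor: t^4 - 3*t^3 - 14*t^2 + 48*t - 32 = (t - 2)*(t^3 - t^2 - 16*t + 16) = (t - 4)*(t - 2)*(t^2 + 3*t - 4) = (t - 4)*(t - 2)*(t - 1)*(t + 4)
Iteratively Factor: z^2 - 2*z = (z)*(z - 2)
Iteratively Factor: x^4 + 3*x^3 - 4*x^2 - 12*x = (x)*(x^3 + 3*x^2 - 4*x - 12) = x*(x + 2)*(x^2 + x - 6) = x*(x + 2)*(x + 3)*(x - 2)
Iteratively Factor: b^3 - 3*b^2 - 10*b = (b + 2)*(b^2 - 5*b) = (b - 5)*(b + 2)*(b)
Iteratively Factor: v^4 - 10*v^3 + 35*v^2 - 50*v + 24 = (v - 1)*(v^3 - 9*v^2 + 26*v - 24) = (v - 2)*(v - 1)*(v^2 - 7*v + 12) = (v - 4)*(v - 2)*(v - 1)*(v - 3)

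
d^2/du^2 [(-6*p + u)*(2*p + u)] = 2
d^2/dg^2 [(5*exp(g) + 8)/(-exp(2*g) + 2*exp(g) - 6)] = (-5*exp(4*g) - 42*exp(3*g) + 228*exp(2*g) + 100*exp(g) - 276)*exp(g)/(exp(6*g) - 6*exp(5*g) + 30*exp(4*g) - 80*exp(3*g) + 180*exp(2*g) - 216*exp(g) + 216)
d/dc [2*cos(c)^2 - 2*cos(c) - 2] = 2*sin(c) - 2*sin(2*c)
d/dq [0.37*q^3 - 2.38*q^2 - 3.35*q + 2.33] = 1.11*q^2 - 4.76*q - 3.35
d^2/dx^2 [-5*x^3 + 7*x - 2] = -30*x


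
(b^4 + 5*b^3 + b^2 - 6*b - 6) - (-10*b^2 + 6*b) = b^4 + 5*b^3 + 11*b^2 - 12*b - 6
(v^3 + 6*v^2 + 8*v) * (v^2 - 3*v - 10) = v^5 + 3*v^4 - 20*v^3 - 84*v^2 - 80*v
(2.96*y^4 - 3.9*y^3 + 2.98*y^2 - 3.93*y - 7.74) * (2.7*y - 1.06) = 7.992*y^5 - 13.6676*y^4 + 12.18*y^3 - 13.7698*y^2 - 16.7322*y + 8.2044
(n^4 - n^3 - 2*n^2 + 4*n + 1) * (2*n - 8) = 2*n^5 - 10*n^4 + 4*n^3 + 24*n^2 - 30*n - 8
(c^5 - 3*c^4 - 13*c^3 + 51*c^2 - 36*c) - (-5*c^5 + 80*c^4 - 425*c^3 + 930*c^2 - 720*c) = 6*c^5 - 83*c^4 + 412*c^3 - 879*c^2 + 684*c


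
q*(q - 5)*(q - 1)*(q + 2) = q^4 - 4*q^3 - 7*q^2 + 10*q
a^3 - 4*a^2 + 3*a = a*(a - 3)*(a - 1)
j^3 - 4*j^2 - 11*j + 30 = (j - 5)*(j - 2)*(j + 3)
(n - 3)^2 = n^2 - 6*n + 9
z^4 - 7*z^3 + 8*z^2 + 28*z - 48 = (z - 4)*(z - 3)*(z - 2)*(z + 2)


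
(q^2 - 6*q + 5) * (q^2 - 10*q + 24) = q^4 - 16*q^3 + 89*q^2 - 194*q + 120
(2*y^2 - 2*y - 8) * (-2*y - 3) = -4*y^3 - 2*y^2 + 22*y + 24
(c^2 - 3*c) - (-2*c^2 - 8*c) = 3*c^2 + 5*c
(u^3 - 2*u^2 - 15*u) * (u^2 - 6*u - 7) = u^5 - 8*u^4 - 10*u^3 + 104*u^2 + 105*u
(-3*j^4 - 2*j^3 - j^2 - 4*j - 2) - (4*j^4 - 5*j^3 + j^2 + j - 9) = -7*j^4 + 3*j^3 - 2*j^2 - 5*j + 7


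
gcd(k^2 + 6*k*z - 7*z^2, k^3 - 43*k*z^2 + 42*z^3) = -k^2 - 6*k*z + 7*z^2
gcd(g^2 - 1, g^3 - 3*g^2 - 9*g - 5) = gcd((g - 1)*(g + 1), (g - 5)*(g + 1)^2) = g + 1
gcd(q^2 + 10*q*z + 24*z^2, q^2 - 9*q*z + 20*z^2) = 1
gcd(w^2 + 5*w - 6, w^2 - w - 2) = 1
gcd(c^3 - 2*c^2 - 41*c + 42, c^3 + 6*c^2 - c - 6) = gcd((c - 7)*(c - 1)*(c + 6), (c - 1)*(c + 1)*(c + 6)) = c^2 + 5*c - 6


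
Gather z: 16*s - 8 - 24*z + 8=16*s - 24*z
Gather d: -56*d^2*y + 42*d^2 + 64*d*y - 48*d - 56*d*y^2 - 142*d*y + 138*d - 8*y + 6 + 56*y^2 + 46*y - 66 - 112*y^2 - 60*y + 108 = d^2*(42 - 56*y) + d*(-56*y^2 - 78*y + 90) - 56*y^2 - 22*y + 48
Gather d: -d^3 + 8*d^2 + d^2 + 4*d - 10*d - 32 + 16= -d^3 + 9*d^2 - 6*d - 16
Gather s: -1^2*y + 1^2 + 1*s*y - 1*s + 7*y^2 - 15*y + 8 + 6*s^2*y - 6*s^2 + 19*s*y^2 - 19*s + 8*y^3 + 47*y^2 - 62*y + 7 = s^2*(6*y - 6) + s*(19*y^2 + y - 20) + 8*y^3 + 54*y^2 - 78*y + 16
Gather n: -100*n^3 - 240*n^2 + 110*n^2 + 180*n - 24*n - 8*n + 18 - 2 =-100*n^3 - 130*n^2 + 148*n + 16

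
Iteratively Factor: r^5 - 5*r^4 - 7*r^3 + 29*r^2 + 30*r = (r + 1)*(r^4 - 6*r^3 - r^2 + 30*r) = (r - 5)*(r + 1)*(r^3 - r^2 - 6*r) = r*(r - 5)*(r + 1)*(r^2 - r - 6) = r*(r - 5)*(r + 1)*(r + 2)*(r - 3)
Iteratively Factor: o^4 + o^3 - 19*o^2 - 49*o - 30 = (o + 3)*(o^3 - 2*o^2 - 13*o - 10) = (o - 5)*(o + 3)*(o^2 + 3*o + 2) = (o - 5)*(o + 2)*(o + 3)*(o + 1)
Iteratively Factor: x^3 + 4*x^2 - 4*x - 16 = (x + 4)*(x^2 - 4) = (x - 2)*(x + 4)*(x + 2)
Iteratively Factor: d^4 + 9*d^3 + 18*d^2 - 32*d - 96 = (d + 4)*(d^3 + 5*d^2 - 2*d - 24) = (d - 2)*(d + 4)*(d^2 + 7*d + 12) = (d - 2)*(d + 3)*(d + 4)*(d + 4)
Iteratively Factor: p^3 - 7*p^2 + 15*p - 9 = (p - 1)*(p^2 - 6*p + 9) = (p - 3)*(p - 1)*(p - 3)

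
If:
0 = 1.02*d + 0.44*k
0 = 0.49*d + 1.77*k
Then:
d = 0.00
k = 0.00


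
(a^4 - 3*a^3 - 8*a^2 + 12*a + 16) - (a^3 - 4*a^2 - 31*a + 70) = a^4 - 4*a^3 - 4*a^2 + 43*a - 54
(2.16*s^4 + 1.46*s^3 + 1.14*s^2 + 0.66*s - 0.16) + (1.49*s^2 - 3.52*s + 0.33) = 2.16*s^4 + 1.46*s^3 + 2.63*s^2 - 2.86*s + 0.17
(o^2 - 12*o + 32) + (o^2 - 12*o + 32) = 2*o^2 - 24*o + 64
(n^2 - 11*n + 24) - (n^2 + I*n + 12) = -11*n - I*n + 12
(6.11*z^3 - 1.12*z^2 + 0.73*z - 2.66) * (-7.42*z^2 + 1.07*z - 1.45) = -45.3362*z^5 + 14.8481*z^4 - 15.4745*z^3 + 22.1423*z^2 - 3.9047*z + 3.857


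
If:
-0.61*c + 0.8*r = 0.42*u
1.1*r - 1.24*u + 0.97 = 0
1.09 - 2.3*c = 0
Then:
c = 0.47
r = 1.45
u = 2.06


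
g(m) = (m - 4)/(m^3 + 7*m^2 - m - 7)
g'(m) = (m - 4)*(-3*m^2 - 14*m + 1)/(m^3 + 7*m^2 - m - 7)^2 + 1/(m^3 + 7*m^2 - m - 7)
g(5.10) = 0.00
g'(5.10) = 0.00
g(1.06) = -2.95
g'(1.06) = 51.99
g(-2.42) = -0.29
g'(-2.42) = -0.18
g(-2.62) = -0.26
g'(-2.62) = -0.13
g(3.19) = -0.01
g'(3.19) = 0.02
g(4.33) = 0.00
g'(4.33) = 0.00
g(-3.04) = -0.22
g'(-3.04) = -0.07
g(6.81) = 0.00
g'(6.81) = -0.00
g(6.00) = 0.00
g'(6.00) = 0.00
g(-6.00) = -0.29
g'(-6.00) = 0.22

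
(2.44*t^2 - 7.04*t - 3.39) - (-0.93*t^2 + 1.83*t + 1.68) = 3.37*t^2 - 8.87*t - 5.07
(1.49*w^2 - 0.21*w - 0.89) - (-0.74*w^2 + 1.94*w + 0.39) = 2.23*w^2 - 2.15*w - 1.28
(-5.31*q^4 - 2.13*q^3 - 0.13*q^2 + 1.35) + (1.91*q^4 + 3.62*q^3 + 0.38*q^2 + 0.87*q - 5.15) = -3.4*q^4 + 1.49*q^3 + 0.25*q^2 + 0.87*q - 3.8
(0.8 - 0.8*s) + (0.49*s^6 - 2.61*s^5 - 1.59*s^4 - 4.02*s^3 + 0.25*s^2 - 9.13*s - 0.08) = 0.49*s^6 - 2.61*s^5 - 1.59*s^4 - 4.02*s^3 + 0.25*s^2 - 9.93*s + 0.72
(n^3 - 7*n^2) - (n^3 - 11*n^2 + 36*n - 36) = 4*n^2 - 36*n + 36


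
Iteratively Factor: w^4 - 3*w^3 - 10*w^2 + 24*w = (w - 2)*(w^3 - w^2 - 12*w) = (w - 2)*(w + 3)*(w^2 - 4*w) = (w - 4)*(w - 2)*(w + 3)*(w)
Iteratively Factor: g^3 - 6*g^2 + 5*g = (g - 5)*(g^2 - g) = g*(g - 5)*(g - 1)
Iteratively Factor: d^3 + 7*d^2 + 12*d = (d + 3)*(d^2 + 4*d) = d*(d + 3)*(d + 4)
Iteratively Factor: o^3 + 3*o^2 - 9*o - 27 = (o + 3)*(o^2 - 9) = (o - 3)*(o + 3)*(o + 3)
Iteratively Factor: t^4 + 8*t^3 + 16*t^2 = (t + 4)*(t^3 + 4*t^2) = (t + 4)^2*(t^2) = t*(t + 4)^2*(t)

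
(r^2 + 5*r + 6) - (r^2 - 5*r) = 10*r + 6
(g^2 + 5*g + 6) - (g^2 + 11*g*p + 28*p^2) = -11*g*p + 5*g - 28*p^2 + 6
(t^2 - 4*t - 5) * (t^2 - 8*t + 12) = t^4 - 12*t^3 + 39*t^2 - 8*t - 60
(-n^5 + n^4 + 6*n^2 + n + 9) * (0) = 0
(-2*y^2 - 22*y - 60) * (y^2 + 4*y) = -2*y^4 - 30*y^3 - 148*y^2 - 240*y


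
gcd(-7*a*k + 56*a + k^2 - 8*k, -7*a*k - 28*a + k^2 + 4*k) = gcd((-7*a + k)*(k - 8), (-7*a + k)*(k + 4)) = 7*a - k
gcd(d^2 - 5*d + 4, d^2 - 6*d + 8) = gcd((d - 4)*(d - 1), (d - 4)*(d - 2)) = d - 4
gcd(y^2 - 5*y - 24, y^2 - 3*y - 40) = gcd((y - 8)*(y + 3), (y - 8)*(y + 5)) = y - 8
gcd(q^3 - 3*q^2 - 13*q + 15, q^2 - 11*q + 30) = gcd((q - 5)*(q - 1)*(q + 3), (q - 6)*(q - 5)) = q - 5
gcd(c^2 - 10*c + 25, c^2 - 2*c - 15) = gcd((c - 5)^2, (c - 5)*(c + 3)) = c - 5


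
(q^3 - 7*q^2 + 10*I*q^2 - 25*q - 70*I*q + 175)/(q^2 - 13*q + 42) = (q^2 + 10*I*q - 25)/(q - 6)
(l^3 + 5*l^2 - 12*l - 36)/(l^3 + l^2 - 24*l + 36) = (l + 2)/(l - 2)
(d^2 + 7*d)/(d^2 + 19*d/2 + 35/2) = 2*d/(2*d + 5)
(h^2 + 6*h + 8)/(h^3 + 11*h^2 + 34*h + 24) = (h + 2)/(h^2 + 7*h + 6)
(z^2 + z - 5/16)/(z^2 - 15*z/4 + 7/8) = (4*z + 5)/(2*(2*z - 7))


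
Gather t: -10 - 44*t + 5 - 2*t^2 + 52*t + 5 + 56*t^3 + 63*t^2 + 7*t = 56*t^3 + 61*t^2 + 15*t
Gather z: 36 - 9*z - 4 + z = 32 - 8*z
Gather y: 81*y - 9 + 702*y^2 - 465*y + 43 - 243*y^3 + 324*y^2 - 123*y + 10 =-243*y^3 + 1026*y^2 - 507*y + 44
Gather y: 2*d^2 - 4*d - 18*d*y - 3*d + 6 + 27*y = 2*d^2 - 7*d + y*(27 - 18*d) + 6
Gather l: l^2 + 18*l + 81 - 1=l^2 + 18*l + 80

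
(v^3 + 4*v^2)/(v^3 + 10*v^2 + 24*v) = v/(v + 6)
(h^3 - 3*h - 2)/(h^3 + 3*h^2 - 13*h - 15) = (h^2 - h - 2)/(h^2 + 2*h - 15)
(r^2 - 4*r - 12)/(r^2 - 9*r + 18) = (r + 2)/(r - 3)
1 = 1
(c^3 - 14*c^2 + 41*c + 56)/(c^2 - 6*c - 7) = c - 8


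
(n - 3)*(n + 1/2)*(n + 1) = n^3 - 3*n^2/2 - 4*n - 3/2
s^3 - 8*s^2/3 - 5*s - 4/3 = (s - 4)*(s + 1/3)*(s + 1)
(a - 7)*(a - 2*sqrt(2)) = a^2 - 7*a - 2*sqrt(2)*a + 14*sqrt(2)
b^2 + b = b*(b + 1)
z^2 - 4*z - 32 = (z - 8)*(z + 4)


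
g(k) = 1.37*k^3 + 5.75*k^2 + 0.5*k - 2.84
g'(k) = 4.11*k^2 + 11.5*k + 0.5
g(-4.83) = -25.48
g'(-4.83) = 40.84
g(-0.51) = -1.78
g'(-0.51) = -4.30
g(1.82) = 25.38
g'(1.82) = 35.04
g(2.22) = 41.60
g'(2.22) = 46.29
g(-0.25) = -2.63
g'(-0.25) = -2.12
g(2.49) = 55.21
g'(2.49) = 54.62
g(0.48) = -1.12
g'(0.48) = 6.97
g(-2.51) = 10.47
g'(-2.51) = -2.47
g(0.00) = -2.84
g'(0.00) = 0.50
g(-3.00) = 10.42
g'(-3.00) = 2.99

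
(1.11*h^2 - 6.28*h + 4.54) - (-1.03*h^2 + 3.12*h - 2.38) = 2.14*h^2 - 9.4*h + 6.92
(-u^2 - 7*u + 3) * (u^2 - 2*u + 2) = -u^4 - 5*u^3 + 15*u^2 - 20*u + 6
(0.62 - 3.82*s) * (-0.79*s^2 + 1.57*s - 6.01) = 3.0178*s^3 - 6.4872*s^2 + 23.9316*s - 3.7262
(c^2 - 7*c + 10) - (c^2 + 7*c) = 10 - 14*c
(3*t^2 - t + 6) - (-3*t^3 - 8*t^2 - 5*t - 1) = 3*t^3 + 11*t^2 + 4*t + 7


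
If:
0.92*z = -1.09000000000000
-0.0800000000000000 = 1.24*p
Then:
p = -0.06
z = -1.18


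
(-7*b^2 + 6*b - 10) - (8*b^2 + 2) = -15*b^2 + 6*b - 12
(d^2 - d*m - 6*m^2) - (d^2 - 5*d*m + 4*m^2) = 4*d*m - 10*m^2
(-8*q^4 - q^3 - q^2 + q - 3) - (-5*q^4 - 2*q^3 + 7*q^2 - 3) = -3*q^4 + q^3 - 8*q^2 + q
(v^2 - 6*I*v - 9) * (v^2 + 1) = v^4 - 6*I*v^3 - 8*v^2 - 6*I*v - 9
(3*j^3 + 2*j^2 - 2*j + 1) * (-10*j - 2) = -30*j^4 - 26*j^3 + 16*j^2 - 6*j - 2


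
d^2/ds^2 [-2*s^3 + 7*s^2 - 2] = 14 - 12*s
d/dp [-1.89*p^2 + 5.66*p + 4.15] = 5.66 - 3.78*p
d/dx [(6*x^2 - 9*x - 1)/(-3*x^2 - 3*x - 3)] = (-15*x^2 - 14*x + 8)/(3*(x^4 + 2*x^3 + 3*x^2 + 2*x + 1))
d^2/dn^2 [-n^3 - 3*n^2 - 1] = -6*n - 6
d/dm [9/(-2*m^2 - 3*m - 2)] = 9*(4*m + 3)/(2*m^2 + 3*m + 2)^2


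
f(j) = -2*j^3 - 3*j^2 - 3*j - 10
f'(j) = -6*j^2 - 6*j - 3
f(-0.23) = -9.44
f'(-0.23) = -1.94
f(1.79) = -36.45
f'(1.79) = -32.96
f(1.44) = -26.51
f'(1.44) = -24.08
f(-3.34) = 41.07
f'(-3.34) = -49.89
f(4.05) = -204.22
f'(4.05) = -125.72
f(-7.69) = 745.17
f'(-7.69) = -311.68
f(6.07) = -586.04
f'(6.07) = -260.49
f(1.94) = -41.71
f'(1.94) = -37.22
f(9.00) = -1738.00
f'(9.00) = -543.00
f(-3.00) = 26.00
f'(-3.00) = -39.00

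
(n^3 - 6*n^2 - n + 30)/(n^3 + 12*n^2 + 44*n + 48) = (n^2 - 8*n + 15)/(n^2 + 10*n + 24)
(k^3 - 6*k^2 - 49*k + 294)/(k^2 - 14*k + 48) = (k^2 - 49)/(k - 8)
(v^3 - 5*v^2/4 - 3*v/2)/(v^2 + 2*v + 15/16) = 4*v*(v - 2)/(4*v + 5)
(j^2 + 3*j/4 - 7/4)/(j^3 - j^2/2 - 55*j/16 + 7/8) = 4*(j - 1)/(4*j^2 - 9*j + 2)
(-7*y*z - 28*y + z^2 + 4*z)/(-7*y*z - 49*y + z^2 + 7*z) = (z + 4)/(z + 7)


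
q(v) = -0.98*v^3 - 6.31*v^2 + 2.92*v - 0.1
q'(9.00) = -348.80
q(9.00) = -1199.35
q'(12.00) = -571.88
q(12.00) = -2567.14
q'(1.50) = -22.62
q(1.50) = -13.22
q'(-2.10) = 16.46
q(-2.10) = -24.98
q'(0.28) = -0.84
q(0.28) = 0.20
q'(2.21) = -39.33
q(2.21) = -35.04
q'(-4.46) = 0.72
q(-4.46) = -51.70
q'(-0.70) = 10.31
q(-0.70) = -4.90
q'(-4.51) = 0.04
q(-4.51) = -51.72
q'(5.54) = -157.23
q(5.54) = -344.22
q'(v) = -2.94*v^2 - 12.62*v + 2.92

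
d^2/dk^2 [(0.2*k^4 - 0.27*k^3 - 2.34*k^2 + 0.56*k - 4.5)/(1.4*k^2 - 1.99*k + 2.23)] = (0.784000000000001*k^6 - 3.3432*k^5 + 8.49852000000001*k^4 - 25.496494*k^3 + 10.036914*k^2 + 56.675982*k - 25.845848)/(2.744*k^6 - 11.7012*k^5 + 29.74482*k^4 - 45.157279*k^3 + 47.379249*k^2 - 29.688213*k + 11.089567)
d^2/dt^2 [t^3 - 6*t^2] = 6*t - 12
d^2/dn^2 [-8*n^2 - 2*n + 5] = -16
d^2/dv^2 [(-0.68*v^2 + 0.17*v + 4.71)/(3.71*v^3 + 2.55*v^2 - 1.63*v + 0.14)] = (-18.719176*v^6 + 14.039382*v^5 + 762.923658*v^4 + 716.50206*v^3 + 13.2609360000001*v^2 - 132.505074*v + 21.71599)/(51.064811*v^9 + 105.295365*v^8 + 5.06637600000002*v^7 - 70.161393*v^6 + 5.720892*v^5 + 17.976603*v^4 - 7.604059*v^3 + 1.265838*v^2 - 0.095844*v + 0.002744)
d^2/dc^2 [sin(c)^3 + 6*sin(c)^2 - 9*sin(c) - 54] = -9*sin(c)^3 - 24*sin(c)^2 + 15*sin(c) + 12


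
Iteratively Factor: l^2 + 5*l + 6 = (l + 3)*(l + 2)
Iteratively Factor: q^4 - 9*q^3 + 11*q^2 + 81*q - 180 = (q + 3)*(q^3 - 12*q^2 + 47*q - 60) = (q - 4)*(q + 3)*(q^2 - 8*q + 15) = (q - 5)*(q - 4)*(q + 3)*(q - 3)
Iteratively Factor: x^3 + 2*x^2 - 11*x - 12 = (x + 1)*(x^2 + x - 12) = (x + 1)*(x + 4)*(x - 3)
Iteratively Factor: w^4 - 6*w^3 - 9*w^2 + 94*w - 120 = (w - 2)*(w^3 - 4*w^2 - 17*w + 60) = (w - 3)*(w - 2)*(w^2 - w - 20) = (w - 5)*(w - 3)*(w - 2)*(w + 4)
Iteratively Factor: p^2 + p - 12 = (p - 3)*(p + 4)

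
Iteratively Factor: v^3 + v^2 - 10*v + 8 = (v - 1)*(v^2 + 2*v - 8) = (v - 2)*(v - 1)*(v + 4)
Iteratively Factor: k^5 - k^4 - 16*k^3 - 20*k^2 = (k)*(k^4 - k^3 - 16*k^2 - 20*k) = k*(k + 2)*(k^3 - 3*k^2 - 10*k) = k*(k - 5)*(k + 2)*(k^2 + 2*k) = k*(k - 5)*(k + 2)^2*(k)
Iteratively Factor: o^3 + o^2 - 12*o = (o - 3)*(o^2 + 4*o) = (o - 3)*(o + 4)*(o)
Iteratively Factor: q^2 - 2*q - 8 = (q - 4)*(q + 2)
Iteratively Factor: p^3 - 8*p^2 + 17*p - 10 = (p - 1)*(p^2 - 7*p + 10) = (p - 2)*(p - 1)*(p - 5)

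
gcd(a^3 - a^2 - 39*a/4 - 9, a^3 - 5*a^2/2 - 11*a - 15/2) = a + 3/2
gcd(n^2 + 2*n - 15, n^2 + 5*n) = n + 5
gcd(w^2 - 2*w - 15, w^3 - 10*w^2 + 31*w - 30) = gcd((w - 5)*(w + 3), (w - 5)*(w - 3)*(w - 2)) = w - 5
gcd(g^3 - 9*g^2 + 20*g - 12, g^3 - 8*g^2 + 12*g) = g^2 - 8*g + 12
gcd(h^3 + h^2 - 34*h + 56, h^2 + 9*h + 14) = h + 7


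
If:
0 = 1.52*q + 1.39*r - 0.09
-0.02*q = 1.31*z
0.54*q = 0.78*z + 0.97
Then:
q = 1.76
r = -1.86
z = -0.03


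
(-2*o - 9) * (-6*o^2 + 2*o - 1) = 12*o^3 + 50*o^2 - 16*o + 9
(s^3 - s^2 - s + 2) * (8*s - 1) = 8*s^4 - 9*s^3 - 7*s^2 + 17*s - 2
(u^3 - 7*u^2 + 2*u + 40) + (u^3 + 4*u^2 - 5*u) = 2*u^3 - 3*u^2 - 3*u + 40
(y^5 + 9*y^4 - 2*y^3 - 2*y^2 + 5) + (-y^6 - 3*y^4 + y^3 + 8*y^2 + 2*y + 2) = -y^6 + y^5 + 6*y^4 - y^3 + 6*y^2 + 2*y + 7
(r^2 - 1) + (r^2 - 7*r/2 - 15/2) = 2*r^2 - 7*r/2 - 17/2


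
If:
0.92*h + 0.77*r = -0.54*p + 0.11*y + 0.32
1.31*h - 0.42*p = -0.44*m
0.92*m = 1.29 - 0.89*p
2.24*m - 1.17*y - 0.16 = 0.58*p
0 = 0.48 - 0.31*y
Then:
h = -0.20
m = 0.99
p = 0.43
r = 0.57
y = 1.55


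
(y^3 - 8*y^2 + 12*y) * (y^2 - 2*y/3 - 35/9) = y^5 - 26*y^4/3 + 121*y^3/9 + 208*y^2/9 - 140*y/3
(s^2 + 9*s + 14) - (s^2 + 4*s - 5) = 5*s + 19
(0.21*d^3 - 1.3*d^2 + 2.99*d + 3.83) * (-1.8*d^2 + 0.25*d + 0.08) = -0.378*d^5 + 2.3925*d^4 - 5.6902*d^3 - 6.2505*d^2 + 1.1967*d + 0.3064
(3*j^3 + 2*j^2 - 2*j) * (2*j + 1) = 6*j^4 + 7*j^3 - 2*j^2 - 2*j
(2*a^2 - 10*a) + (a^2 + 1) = 3*a^2 - 10*a + 1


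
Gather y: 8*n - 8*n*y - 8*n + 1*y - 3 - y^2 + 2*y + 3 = -y^2 + y*(3 - 8*n)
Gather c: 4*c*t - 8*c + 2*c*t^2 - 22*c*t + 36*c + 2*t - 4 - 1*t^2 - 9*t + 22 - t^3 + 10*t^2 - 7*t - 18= c*(2*t^2 - 18*t + 28) - t^3 + 9*t^2 - 14*t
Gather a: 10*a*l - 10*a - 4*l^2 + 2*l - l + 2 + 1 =a*(10*l - 10) - 4*l^2 + l + 3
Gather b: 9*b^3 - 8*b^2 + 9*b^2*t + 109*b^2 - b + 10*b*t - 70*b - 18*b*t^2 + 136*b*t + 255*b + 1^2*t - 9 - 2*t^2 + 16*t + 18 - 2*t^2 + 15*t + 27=9*b^3 + b^2*(9*t + 101) + b*(-18*t^2 + 146*t + 184) - 4*t^2 + 32*t + 36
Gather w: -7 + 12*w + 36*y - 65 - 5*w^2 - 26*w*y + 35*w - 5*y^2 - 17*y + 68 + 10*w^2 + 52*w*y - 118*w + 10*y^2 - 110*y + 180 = 5*w^2 + w*(26*y - 71) + 5*y^2 - 91*y + 176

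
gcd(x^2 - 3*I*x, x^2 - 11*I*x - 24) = x - 3*I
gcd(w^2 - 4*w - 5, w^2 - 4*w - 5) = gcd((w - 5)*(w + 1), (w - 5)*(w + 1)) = w^2 - 4*w - 5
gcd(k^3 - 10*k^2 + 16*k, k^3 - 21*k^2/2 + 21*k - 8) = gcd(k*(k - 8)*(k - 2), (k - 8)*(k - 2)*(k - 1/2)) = k^2 - 10*k + 16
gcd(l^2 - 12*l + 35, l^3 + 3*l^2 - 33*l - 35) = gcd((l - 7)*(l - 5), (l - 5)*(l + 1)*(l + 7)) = l - 5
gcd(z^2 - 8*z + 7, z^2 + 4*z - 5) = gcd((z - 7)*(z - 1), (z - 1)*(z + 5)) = z - 1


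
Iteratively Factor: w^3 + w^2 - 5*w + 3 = (w - 1)*(w^2 + 2*w - 3) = (w - 1)*(w + 3)*(w - 1)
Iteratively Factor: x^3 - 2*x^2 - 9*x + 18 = (x + 3)*(x^2 - 5*x + 6) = (x - 2)*(x + 3)*(x - 3)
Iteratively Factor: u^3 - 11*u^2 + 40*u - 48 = (u - 4)*(u^2 - 7*u + 12) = (u - 4)^2*(u - 3)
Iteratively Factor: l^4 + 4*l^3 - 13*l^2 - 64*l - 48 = (l + 3)*(l^3 + l^2 - 16*l - 16) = (l + 1)*(l + 3)*(l^2 - 16) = (l + 1)*(l + 3)*(l + 4)*(l - 4)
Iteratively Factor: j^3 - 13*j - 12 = (j + 3)*(j^2 - 3*j - 4) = (j - 4)*(j + 3)*(j + 1)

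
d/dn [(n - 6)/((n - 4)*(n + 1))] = (-n^2 + 12*n - 22)/(n^4 - 6*n^3 + n^2 + 24*n + 16)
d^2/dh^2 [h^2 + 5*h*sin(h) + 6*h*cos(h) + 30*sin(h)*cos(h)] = -5*h*sin(h) - 6*h*cos(h) - 12*sin(h) - 60*sin(2*h) + 10*cos(h) + 2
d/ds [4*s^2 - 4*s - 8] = 8*s - 4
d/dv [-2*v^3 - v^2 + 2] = 2*v*(-3*v - 1)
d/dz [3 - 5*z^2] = -10*z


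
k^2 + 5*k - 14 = (k - 2)*(k + 7)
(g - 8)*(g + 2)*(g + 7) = g^3 + g^2 - 58*g - 112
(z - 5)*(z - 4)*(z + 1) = z^3 - 8*z^2 + 11*z + 20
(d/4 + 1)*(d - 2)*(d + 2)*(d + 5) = d^4/4 + 9*d^3/4 + 4*d^2 - 9*d - 20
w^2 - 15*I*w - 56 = (w - 8*I)*(w - 7*I)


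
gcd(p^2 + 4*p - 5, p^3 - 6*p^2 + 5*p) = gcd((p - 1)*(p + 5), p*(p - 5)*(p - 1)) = p - 1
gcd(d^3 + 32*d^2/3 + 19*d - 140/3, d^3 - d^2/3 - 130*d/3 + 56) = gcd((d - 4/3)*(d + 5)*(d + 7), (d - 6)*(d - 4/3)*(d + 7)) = d^2 + 17*d/3 - 28/3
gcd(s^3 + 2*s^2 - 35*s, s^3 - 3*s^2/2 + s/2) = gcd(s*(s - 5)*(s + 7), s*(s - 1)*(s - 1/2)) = s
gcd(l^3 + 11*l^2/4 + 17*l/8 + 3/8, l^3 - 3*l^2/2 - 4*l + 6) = 1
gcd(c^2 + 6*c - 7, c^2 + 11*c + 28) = c + 7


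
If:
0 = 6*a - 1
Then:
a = 1/6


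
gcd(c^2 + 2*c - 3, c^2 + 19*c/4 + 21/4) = c + 3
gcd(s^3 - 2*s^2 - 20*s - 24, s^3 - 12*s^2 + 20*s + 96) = s^2 - 4*s - 12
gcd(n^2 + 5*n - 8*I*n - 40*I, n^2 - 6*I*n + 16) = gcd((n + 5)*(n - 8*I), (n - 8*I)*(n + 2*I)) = n - 8*I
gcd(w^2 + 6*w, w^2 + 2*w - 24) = w + 6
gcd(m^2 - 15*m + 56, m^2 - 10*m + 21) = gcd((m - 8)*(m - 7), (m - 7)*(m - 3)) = m - 7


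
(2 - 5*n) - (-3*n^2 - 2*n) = 3*n^2 - 3*n + 2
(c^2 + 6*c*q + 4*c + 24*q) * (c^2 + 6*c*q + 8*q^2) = c^4 + 12*c^3*q + 4*c^3 + 44*c^2*q^2 + 48*c^2*q + 48*c*q^3 + 176*c*q^2 + 192*q^3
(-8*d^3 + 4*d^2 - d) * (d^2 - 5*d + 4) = -8*d^5 + 44*d^4 - 53*d^3 + 21*d^2 - 4*d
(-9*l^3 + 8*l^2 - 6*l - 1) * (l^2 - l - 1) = -9*l^5 + 17*l^4 - 5*l^3 - 3*l^2 + 7*l + 1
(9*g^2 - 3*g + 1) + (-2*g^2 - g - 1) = 7*g^2 - 4*g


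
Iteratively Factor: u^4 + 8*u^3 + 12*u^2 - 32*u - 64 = (u - 2)*(u^3 + 10*u^2 + 32*u + 32) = (u - 2)*(u + 2)*(u^2 + 8*u + 16) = (u - 2)*(u + 2)*(u + 4)*(u + 4)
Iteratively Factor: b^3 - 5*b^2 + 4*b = (b - 1)*(b^2 - 4*b) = b*(b - 1)*(b - 4)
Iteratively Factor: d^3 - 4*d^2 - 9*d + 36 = (d - 3)*(d^2 - d - 12) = (d - 4)*(d - 3)*(d + 3)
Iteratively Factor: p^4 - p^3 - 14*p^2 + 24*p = (p - 3)*(p^3 + 2*p^2 - 8*p) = (p - 3)*(p + 4)*(p^2 - 2*p) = (p - 3)*(p - 2)*(p + 4)*(p)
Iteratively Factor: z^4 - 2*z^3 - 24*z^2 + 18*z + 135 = (z + 3)*(z^3 - 5*z^2 - 9*z + 45) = (z - 3)*(z + 3)*(z^2 - 2*z - 15) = (z - 3)*(z + 3)^2*(z - 5)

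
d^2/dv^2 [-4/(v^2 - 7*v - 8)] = 8*(-v^2 + 7*v + (2*v - 7)^2 + 8)/(-v^2 + 7*v + 8)^3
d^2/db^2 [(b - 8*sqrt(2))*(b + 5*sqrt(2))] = 2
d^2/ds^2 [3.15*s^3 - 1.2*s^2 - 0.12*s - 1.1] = 18.9*s - 2.4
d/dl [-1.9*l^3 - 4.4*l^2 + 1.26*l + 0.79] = -5.7*l^2 - 8.8*l + 1.26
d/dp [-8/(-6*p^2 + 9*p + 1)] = 24*(3 - 4*p)/(-6*p^2 + 9*p + 1)^2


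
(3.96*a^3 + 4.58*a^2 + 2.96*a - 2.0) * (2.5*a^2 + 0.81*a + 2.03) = 9.9*a^5 + 14.6576*a^4 + 19.1486*a^3 + 6.695*a^2 + 4.3888*a - 4.06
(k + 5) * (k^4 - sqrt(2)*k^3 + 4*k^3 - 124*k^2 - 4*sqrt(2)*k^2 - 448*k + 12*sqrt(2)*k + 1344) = k^5 - sqrt(2)*k^4 + 9*k^4 - 104*k^3 - 9*sqrt(2)*k^3 - 1068*k^2 - 8*sqrt(2)*k^2 - 896*k + 60*sqrt(2)*k + 6720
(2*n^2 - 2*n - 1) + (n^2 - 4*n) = 3*n^2 - 6*n - 1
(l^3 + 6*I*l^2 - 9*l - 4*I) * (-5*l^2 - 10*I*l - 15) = -5*l^5 - 40*I*l^4 + 90*l^3 + 20*I*l^2 + 95*l + 60*I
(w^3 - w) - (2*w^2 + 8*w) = w^3 - 2*w^2 - 9*w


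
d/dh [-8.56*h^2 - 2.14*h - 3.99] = -17.12*h - 2.14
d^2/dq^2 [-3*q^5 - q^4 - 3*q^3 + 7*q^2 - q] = -60*q^3 - 12*q^2 - 18*q + 14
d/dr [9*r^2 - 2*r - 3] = 18*r - 2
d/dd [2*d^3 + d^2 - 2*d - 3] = 6*d^2 + 2*d - 2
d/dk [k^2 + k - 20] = 2*k + 1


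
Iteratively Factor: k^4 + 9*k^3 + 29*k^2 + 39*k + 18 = (k + 2)*(k^3 + 7*k^2 + 15*k + 9) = (k + 2)*(k + 3)*(k^2 + 4*k + 3) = (k + 1)*(k + 2)*(k + 3)*(k + 3)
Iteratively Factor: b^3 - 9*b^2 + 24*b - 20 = (b - 5)*(b^2 - 4*b + 4) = (b - 5)*(b - 2)*(b - 2)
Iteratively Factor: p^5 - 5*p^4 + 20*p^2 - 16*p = (p - 4)*(p^4 - p^3 - 4*p^2 + 4*p) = (p - 4)*(p - 1)*(p^3 - 4*p) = (p - 4)*(p - 1)*(p + 2)*(p^2 - 2*p) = (p - 4)*(p - 2)*(p - 1)*(p + 2)*(p)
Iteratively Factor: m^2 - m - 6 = (m - 3)*(m + 2)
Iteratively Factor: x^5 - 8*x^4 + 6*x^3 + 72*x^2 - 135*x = (x + 3)*(x^4 - 11*x^3 + 39*x^2 - 45*x) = (x - 3)*(x + 3)*(x^3 - 8*x^2 + 15*x) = (x - 3)^2*(x + 3)*(x^2 - 5*x) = (x - 5)*(x - 3)^2*(x + 3)*(x)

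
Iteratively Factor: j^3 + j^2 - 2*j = (j + 2)*(j^2 - j) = j*(j + 2)*(j - 1)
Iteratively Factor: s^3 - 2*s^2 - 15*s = (s + 3)*(s^2 - 5*s) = s*(s + 3)*(s - 5)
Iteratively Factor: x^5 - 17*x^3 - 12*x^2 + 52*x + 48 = (x + 3)*(x^4 - 3*x^3 - 8*x^2 + 12*x + 16) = (x + 1)*(x + 3)*(x^3 - 4*x^2 - 4*x + 16) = (x + 1)*(x + 2)*(x + 3)*(x^2 - 6*x + 8) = (x - 2)*(x + 1)*(x + 2)*(x + 3)*(x - 4)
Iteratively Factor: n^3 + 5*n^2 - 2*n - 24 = (n + 3)*(n^2 + 2*n - 8) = (n + 3)*(n + 4)*(n - 2)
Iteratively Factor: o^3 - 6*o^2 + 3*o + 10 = (o - 5)*(o^2 - o - 2) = (o - 5)*(o + 1)*(o - 2)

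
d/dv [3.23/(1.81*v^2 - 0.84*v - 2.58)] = (2.7132 - 11.6926*v)/(-1.81*v^2 + 0.84*v + 2.58)^2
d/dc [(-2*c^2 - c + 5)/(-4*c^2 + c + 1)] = 6*(-c^2 + 6*c - 1)/(16*c^4 - 8*c^3 - 7*c^2 + 2*c + 1)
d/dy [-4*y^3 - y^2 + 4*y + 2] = -12*y^2 - 2*y + 4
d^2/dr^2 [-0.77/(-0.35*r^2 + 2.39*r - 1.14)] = (-0.18865*r^2 + 1.28821*r + 0.77*(0.7*r - 2.39)*(1.4*r - 4.78) - 0.61446)/(0.35*r^2 - 2.39*r + 1.14)^3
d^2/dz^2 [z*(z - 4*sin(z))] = 4*z*sin(z) - 8*cos(z) + 2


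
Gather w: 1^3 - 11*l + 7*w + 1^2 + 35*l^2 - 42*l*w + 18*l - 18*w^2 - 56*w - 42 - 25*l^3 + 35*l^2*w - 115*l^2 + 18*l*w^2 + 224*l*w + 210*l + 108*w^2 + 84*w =-25*l^3 - 80*l^2 + 217*l + w^2*(18*l + 90) + w*(35*l^2 + 182*l + 35) - 40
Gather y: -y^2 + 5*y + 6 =-y^2 + 5*y + 6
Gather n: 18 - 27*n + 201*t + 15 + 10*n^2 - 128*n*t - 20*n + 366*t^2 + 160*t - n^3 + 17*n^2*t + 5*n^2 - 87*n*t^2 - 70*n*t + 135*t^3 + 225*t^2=-n^3 + n^2*(17*t + 15) + n*(-87*t^2 - 198*t - 47) + 135*t^3 + 591*t^2 + 361*t + 33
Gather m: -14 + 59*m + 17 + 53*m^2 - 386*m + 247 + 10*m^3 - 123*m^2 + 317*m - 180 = 10*m^3 - 70*m^2 - 10*m + 70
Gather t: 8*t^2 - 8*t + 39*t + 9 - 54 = 8*t^2 + 31*t - 45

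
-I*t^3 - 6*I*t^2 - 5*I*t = t*(t + 5)*(-I*t - I)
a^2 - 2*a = a*(a - 2)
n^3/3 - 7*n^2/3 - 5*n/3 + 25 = (n/3 + 1)*(n - 5)^2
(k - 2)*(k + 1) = k^2 - k - 2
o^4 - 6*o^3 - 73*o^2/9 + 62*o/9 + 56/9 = (o - 7)*(o - 1)*(o + 2/3)*(o + 4/3)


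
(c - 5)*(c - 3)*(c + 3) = c^3 - 5*c^2 - 9*c + 45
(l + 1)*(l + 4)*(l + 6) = l^3 + 11*l^2 + 34*l + 24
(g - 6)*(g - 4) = g^2 - 10*g + 24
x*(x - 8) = x^2 - 8*x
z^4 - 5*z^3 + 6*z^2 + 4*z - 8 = (z - 2)^3*(z + 1)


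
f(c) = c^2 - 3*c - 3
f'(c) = 2*c - 3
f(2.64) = -3.95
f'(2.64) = 2.28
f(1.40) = -5.24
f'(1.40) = -0.20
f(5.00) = 7.00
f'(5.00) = 7.00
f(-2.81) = 13.33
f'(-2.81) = -8.62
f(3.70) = -0.41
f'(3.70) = 4.40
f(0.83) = -4.80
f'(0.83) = -1.34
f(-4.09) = 26.00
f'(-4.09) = -11.18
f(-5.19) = 39.51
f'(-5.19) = -13.38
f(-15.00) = 267.00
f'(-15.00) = -33.00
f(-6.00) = 51.00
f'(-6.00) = -15.00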